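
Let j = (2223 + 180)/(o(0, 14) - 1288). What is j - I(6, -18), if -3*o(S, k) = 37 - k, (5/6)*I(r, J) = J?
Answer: 383751/19435 ≈ 19.745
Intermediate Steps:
I(r, J) = 6*J/5
o(S, k) = -37/3 + k/3 (o(S, k) = -(37 - k)/3 = -37/3 + k/3)
j = -7209/3887 (j = (2223 + 180)/((-37/3 + (⅓)*14) - 1288) = 2403/((-37/3 + 14/3) - 1288) = 2403/(-23/3 - 1288) = 2403/(-3887/3) = 2403*(-3/3887) = -7209/3887 ≈ -1.8546)
j - I(6, -18) = -7209/3887 - 6*(-18)/5 = -7209/3887 - 1*(-108/5) = -7209/3887 + 108/5 = 383751/19435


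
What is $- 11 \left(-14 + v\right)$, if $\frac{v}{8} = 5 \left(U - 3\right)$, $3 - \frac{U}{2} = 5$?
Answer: $3234$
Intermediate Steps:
$U = -4$ ($U = 6 - 10 = -4$)
$v = -280$ ($v = 8 \cdot 5 \left(-4 - 3\right) = 8 \cdot 5 \left(-7\right) = 8 \left(-35\right) = -280$)
$- 11 \left(-14 + v\right) = - 11 \left(-14 - 280\right) = \left(-11\right) \left(-294\right) = 3234$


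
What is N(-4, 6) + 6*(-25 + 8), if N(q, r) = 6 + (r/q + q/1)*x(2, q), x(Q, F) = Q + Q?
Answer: -118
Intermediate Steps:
x(Q, F) = 2*Q
N(q, r) = 6 + 4*q + 4*r/q (N(q, r) = 6 + (r/q + q/1)*(2*2) = 6 + (r/q + q*1)*4 = 6 + (r/q + q)*4 = 6 + (q + r/q)*4 = 6 + (4*q + 4*r/q) = 6 + 4*q + 4*r/q)
N(-4, 6) + 6*(-25 + 8) = (6 + 4*(-4) + 4*6/(-4)) + 6*(-25 + 8) = (6 - 16 + 4*6*(-1/4)) + 6*(-17) = (6 - 16 - 6) - 102 = -16 - 102 = -118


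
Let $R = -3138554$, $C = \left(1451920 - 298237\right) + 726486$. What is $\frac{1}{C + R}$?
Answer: $- \frac{1}{1258385} \approx -7.9467 \cdot 10^{-7}$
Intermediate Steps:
$C = 1880169$ ($C = 1153683 + 726486 = 1880169$)
$\frac{1}{C + R} = \frac{1}{1880169 - 3138554} = \frac{1}{-1258385} = - \frac{1}{1258385}$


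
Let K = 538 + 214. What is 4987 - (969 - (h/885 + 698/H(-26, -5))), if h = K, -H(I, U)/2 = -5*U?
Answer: 17721637/4425 ≈ 4004.9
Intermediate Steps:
H(I, U) = 10*U (H(I, U) = -(-10)*U = 10*U)
K = 752
h = 752
4987 - (969 - (h/885 + 698/H(-26, -5))) = 4987 - (969 - (752/885 + 698/((10*(-5))))) = 4987 - (969 - (752*(1/885) + 698/(-50))) = 4987 - (969 - (752/885 + 698*(-1/50))) = 4987 - (969 - (752/885 - 349/25)) = 4987 - (969 - 1*(-58013/4425)) = 4987 - (969 + 58013/4425) = 4987 - 1*4345838/4425 = 4987 - 4345838/4425 = 17721637/4425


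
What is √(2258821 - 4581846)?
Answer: 5*I*√92921 ≈ 1524.1*I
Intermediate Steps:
√(2258821 - 4581846) = √(-2323025) = 5*I*√92921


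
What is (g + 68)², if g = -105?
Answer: 1369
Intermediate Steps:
(g + 68)² = (-105 + 68)² = (-37)² = 1369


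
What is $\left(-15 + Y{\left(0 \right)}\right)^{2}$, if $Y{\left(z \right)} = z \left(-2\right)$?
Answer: $225$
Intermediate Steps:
$Y{\left(z \right)} = - 2 z$
$\left(-15 + Y{\left(0 \right)}\right)^{2} = \left(-15 - 0\right)^{2} = \left(-15 + 0\right)^{2} = \left(-15\right)^{2} = 225$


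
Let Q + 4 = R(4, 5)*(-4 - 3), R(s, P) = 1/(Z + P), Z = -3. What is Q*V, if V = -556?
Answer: 4170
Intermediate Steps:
R(s, P) = 1/(-3 + P)
Q = -15/2 (Q = -4 + (-4 - 3)/(-3 + 5) = -4 - 7/2 = -15/2 ≈ -7.5000)
Q*V = -15/2*(-556) = 4170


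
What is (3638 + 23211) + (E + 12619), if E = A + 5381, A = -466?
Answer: 44383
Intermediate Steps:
E = 4915 (E = -466 + 5381 = 4915)
(3638 + 23211) + (E + 12619) = (3638 + 23211) + (4915 + 12619) = 26849 + 17534 = 44383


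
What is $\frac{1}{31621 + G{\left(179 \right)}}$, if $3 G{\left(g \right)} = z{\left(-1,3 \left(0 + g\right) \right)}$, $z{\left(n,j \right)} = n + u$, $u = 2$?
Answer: $\frac{3}{94864} \approx 3.1624 \cdot 10^{-5}$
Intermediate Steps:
$z{\left(n,j \right)} = 2 + n$ ($z{\left(n,j \right)} = n + 2 = 2 + n$)
$G{\left(g \right)} = \frac{1}{3}$ ($G{\left(g \right)} = \frac{2 - 1}{3} = \frac{1}{3} \cdot 1 = \frac{1}{3}$)
$\frac{1}{31621 + G{\left(179 \right)}} = \frac{1}{31621 + \frac{1}{3}} = \frac{1}{\frac{94864}{3}} = \frac{3}{94864}$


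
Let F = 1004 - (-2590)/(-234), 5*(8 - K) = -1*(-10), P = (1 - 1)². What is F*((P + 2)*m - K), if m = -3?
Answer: -464692/39 ≈ -11915.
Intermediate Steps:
P = 0 (P = 0² = 0)
K = 6 (K = 8 - (-1)*(-10)/5 = 8 - ⅕*10 = 8 - 2 = 6)
F = 116173/117 (F = 1004 - (-2590)*(-1)/234 = 1004 - 1*1295/117 = 1004 - 1295/117 = 116173/117 ≈ 992.93)
F*((P + 2)*m - K) = 116173*((0 + 2)*(-3) - 1*6)/117 = 116173*(2*(-3) - 6)/117 = 116173*(-6 - 6)/117 = (116173/117)*(-12) = -464692/39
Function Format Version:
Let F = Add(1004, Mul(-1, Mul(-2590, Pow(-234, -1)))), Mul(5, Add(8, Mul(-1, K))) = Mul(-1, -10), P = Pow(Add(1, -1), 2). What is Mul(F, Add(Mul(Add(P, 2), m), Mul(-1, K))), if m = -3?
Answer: Rational(-464692, 39) ≈ -11915.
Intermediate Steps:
P = 0 (P = Pow(0, 2) = 0)
K = 6 (K = Add(8, Mul(Rational(-1, 5), Mul(-1, -10))) = Add(8, Mul(Rational(-1, 5), 10)) = Add(8, -2) = 6)
F = Rational(116173, 117) (F = Add(1004, Mul(-1, Mul(-2590, Rational(-1, 234)))) = Add(1004, Mul(-1, Rational(1295, 117))) = Add(1004, Rational(-1295, 117)) = Rational(116173, 117) ≈ 992.93)
Mul(F, Add(Mul(Add(P, 2), m), Mul(-1, K))) = Mul(Rational(116173, 117), Add(Mul(Add(0, 2), -3), Mul(-1, 6))) = Mul(Rational(116173, 117), Add(Mul(2, -3), -6)) = Mul(Rational(116173, 117), Add(-6, -6)) = Mul(Rational(116173, 117), -12) = Rational(-464692, 39)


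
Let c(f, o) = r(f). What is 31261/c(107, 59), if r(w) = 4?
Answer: 31261/4 ≈ 7815.3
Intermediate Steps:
c(f, o) = 4
31261/c(107, 59) = 31261/4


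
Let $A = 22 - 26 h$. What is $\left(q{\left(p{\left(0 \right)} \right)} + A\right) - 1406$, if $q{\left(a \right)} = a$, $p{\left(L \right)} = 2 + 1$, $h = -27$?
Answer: $-679$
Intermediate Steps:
$p{\left(L \right)} = 3$
$A = 724$ ($A = 22 - -702 = 22 + 702 = 724$)
$\left(q{\left(p{\left(0 \right)} \right)} + A\right) - 1406 = \left(3 + 724\right) - 1406 = 727 - 1406 = -679$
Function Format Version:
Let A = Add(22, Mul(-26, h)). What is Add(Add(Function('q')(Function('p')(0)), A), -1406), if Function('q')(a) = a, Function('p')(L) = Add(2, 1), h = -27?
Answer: -679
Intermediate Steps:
Function('p')(L) = 3
A = 724 (A = Add(22, Mul(-26, -27)) = Add(22, 702) = 724)
Add(Add(Function('q')(Function('p')(0)), A), -1406) = Add(Add(3, 724), -1406) = Add(727, -1406) = -679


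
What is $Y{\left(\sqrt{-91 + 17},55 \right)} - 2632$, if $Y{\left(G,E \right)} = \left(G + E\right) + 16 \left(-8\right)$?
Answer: $-2705 + i \sqrt{74} \approx -2705.0 + 8.6023 i$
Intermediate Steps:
$Y{\left(G,E \right)} = -128 + E + G$ ($Y{\left(G,E \right)} = \left(E + G\right) - 128 = -128 + E + G$)
$Y{\left(\sqrt{-91 + 17},55 \right)} - 2632 = \left(-128 + 55 + \sqrt{-91 + 17}\right) - 2632 = \left(-128 + 55 + \sqrt{-74}\right) - 2632 = \left(-128 + 55 + i \sqrt{74}\right) - 2632 = \left(-73 + i \sqrt{74}\right) - 2632 = -2705 + i \sqrt{74}$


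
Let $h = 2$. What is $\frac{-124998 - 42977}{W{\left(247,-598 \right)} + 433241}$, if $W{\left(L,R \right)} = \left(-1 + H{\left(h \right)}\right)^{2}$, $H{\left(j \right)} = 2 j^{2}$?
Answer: $- \frac{33595}{86658} \approx -0.38767$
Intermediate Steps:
$W{\left(L,R \right)} = 49$ ($W{\left(L,R \right)} = \left(-1 + 2 \cdot 2^{2}\right)^{2} = \left(-1 + 2 \cdot 4\right)^{2} = \left(-1 + 8\right)^{2} = 7^{2} = 49$)
$\frac{-124998 - 42977}{W{\left(247,-598 \right)} + 433241} = \frac{-124998 - 42977}{49 + 433241} = - \frac{167975}{433290} = \left(-167975\right) \frac{1}{433290} = - \frac{33595}{86658}$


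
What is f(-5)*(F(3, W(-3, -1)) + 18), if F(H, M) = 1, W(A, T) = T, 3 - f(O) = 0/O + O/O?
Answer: 38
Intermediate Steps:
f(O) = 2 (f(O) = 3 - (0/O + O/O) = 3 - (0 + 1) = 3 - 1*1 = 3 - 1 = 2)
f(-5)*(F(3, W(-3, -1)) + 18) = 2*(1 + 18) = 2*19 = 38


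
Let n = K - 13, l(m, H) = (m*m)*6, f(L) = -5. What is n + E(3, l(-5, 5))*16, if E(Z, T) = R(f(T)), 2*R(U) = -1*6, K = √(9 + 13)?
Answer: -61 + √22 ≈ -56.310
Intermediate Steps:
K = √22 ≈ 4.6904
R(U) = -3 (R(U) = (-1*6)/2 = (½)*(-6) = -3)
l(m, H) = 6*m² (l(m, H) = m²*6 = 6*m²)
E(Z, T) = -3
n = -13 + √22 (n = √22 - 13 = -13 + √22 ≈ -8.3096)
n + E(3, l(-5, 5))*16 = (-13 + √22) - 3*16 = (-13 + √22) - 48 = -61 + √22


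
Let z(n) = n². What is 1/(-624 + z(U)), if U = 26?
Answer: 1/52 ≈ 0.019231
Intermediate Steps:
1/(-624 + z(U)) = 1/(-624 + 26²) = 1/(-624 + 676) = 1/52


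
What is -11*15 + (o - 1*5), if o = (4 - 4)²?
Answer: -170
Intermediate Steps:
o = 0 (o = 0² = 0)
-11*15 + (o - 1*5) = -11*15 + (0 - 1*5) = -165 + (0 - 5) = -165 - 5 = -170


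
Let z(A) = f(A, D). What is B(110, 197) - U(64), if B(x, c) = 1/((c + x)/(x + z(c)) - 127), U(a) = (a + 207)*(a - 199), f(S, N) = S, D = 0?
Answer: 4609709/126 ≈ 36585.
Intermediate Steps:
U(a) = (-199 + a)*(207 + a) (U(a) = (207 + a)*(-199 + a) = (-199 + a)*(207 + a))
z(A) = A
B(x, c) = -1/126 (B(x, c) = 1/((c + x)/(x + c) - 127) = 1/((c + x)/(c + x) - 127) = 1/(1 - 127) = 1/(-126) = -1/126)
B(110, 197) - U(64) = -1/126 - (-41193 + 64**2 + 8*64) = -1/126 - (-41193 + 4096 + 512) = -1/126 - 1*(-36585) = -1/126 + 36585 = 4609709/126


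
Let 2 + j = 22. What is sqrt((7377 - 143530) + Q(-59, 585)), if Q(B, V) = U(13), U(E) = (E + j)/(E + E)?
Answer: I*sqrt(92038570)/26 ≈ 368.99*I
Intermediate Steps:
j = 20 (j = -2 + 22 = 20)
U(E) = (20 + E)/(2*E) (U(E) = (E + 20)/(E + E) = (20 + E)/((2*E)) = (20 + E)*(1/(2*E)) = (20 + E)/(2*E))
Q(B, V) = 33/26 (Q(B, V) = (1/2)*(20 + 13)/13 = (1/2)*(1/13)*33 = 33/26)
sqrt((7377 - 143530) + Q(-59, 585)) = sqrt((7377 - 143530) + 33/26) = sqrt(-136153 + 33/26) = sqrt(-3539945/26) = I*sqrt(92038570)/26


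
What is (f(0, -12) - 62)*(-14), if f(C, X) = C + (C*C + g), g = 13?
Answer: 686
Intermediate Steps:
f(C, X) = 13 + C + C² (f(C, X) = C + (C*C + 13) = C + (C² + 13) = C + (13 + C²) = 13 + C + C²)
(f(0, -12) - 62)*(-14) = ((13 + 0 + 0²) - 62)*(-14) = ((13 + 0 + 0) - 62)*(-14) = (13 - 62)*(-14) = -49*(-14) = 686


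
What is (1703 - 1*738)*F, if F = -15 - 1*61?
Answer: -73340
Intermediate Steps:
F = -76 (F = -15 - 61 = -76)
(1703 - 1*738)*F = (1703 - 1*738)*(-76) = (1703 - 738)*(-76) = 965*(-76) = -73340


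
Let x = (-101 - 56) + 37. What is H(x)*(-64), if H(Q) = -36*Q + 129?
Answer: -284736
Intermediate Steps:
x = -120 (x = -157 + 37 = -120)
H(Q) = 129 - 36*Q
H(x)*(-64) = (129 - 36*(-120))*(-64) = (129 + 4320)*(-64) = 4449*(-64) = -284736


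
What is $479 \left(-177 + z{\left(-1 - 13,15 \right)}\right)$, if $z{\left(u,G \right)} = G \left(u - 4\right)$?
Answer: $-214113$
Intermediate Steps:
$z{\left(u,G \right)} = G \left(-4 + u\right)$
$479 \left(-177 + z{\left(-1 - 13,15 \right)}\right) = 479 \left(-177 + 15 \left(-4 - 14\right)\right) = 479 \left(-177 + 15 \left(-18\right)\right) = 479 \left(-177 - 270\right) = 479 \left(-447\right) = -214113$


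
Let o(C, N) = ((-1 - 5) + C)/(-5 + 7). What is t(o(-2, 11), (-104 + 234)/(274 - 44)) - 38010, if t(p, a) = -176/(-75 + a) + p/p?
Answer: -4066710/107 ≈ -38007.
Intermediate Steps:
o(C, N) = -3 + C/2 (o(C, N) = (-6 + C)/2 = (-6 + C)*(½) = -3 + C/2)
t(p, a) = 1 - 176/(-75 + a) (t(p, a) = -176/(-75 + a) + 1 = 1 - 176/(-75 + a))
t(o(-2, 11), (-104 + 234)/(274 - 44)) - 38010 = (-251 + (-104 + 234)/(274 - 44))/(-75 + (-104 + 234)/(274 - 44)) - 38010 = (-251 + 130/230)/(-75 + 130/230) - 38010 = (-251 + 130*(1/230))/(-75 + 130*(1/230)) - 38010 = (-251 + 13/23)/(-75 + 13/23) - 38010 = -5760/23/(-1712/23) - 38010 = -23/1712*(-5760/23) - 38010 = 360/107 - 38010 = -4066710/107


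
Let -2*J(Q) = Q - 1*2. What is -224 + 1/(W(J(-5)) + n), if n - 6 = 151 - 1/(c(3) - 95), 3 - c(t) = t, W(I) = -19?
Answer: -2936769/13111 ≈ -223.99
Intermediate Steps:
J(Q) = 1 - Q/2 (J(Q) = -(Q - 1*2)/2 = -(Q - 2)/2 = -(-2 + Q)/2 = 1 - Q/2)
c(t) = 3 - t
n = 14916/95 (n = 6 + (151 - 1/((3 - 1*3) - 95)) = 6 + (151 - 1/((3 - 3) - 95)) = 6 + (151 - 1/(0 - 95)) = 6 + (151 - 1/(-95)) = 6 + (151 - 1*(-1/95)) = 6 + (151 + 1/95) = 6 + 14346/95 = 14916/95 ≈ 157.01)
-224 + 1/(W(J(-5)) + n) = -224 + 1/(-19 + 14916/95) = -224 + 1/(13111/95) = -224 + 95/13111 = -2936769/13111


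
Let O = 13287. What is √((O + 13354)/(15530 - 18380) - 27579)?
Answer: I*√8963454174/570 ≈ 166.1*I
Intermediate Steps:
√((O + 13354)/(15530 - 18380) - 27579) = √((13287 + 13354)/(15530 - 18380) - 27579) = √(26641/(-2850) - 27579) = √(26641*(-1/2850) - 27579) = √(-26641/2850 - 27579) = √(-78626791/2850) = I*√8963454174/570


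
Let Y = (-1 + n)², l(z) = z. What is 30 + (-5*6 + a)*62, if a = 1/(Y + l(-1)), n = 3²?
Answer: -115228/63 ≈ -1829.0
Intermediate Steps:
n = 9
Y = 64 (Y = (-1 + 9)² = 8² = 64)
a = 1/63 (a = 1/(64 - 1) = 1/63 ≈ 0.015873)
30 + (-5*6 + a)*62 = 30 + (-5*6 + 1/63)*62 = 30 + (-30 + 1/63)*62 = 30 - 1889/63*62 = 30 - 117118/63 = -115228/63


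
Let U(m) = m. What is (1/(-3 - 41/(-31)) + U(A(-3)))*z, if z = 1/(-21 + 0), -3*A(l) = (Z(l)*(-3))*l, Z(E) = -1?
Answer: -125/1092 ≈ -0.11447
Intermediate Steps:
A(l) = -l (A(l) = -(-1*(-3))*l/3 = -l)
z = -1/21 (z = 1/(-21) = -1/21 ≈ -0.047619)
(1/(-3 - 41/(-31)) + U(A(-3)))*z = (1/(-3 - 41/(-31)) - 1*(-3))*(-1/21) = (1/(-3 - 41*(-1/31)) + 3)*(-1/21) = (1/(-3 + 41/31) + 3)*(-1/21) = (1/(-52/31) + 3)*(-1/21) = (-31/52 + 3)*(-1/21) = (125/52)*(-1/21) = -125/1092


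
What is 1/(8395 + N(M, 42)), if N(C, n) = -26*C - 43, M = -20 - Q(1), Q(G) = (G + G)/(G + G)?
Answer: 1/8898 ≈ 0.00011238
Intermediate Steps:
Q(G) = 1 (Q(G) = (2*G)/((2*G)) = (2*G)*(1/(2*G)) = 1)
M = -21 (M = -20 - 1*1 = -20 - 1 = -21)
N(C, n) = -43 - 26*C
1/(8395 + N(M, 42)) = 1/(8395 + (-43 - 26*(-21))) = 1/(8395 + (-43 + 546)) = 1/(8395 + 503) = 1/8898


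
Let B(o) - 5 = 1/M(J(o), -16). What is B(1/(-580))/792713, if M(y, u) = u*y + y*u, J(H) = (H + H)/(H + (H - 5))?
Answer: -1291/25366816 ≈ -5.0893e-5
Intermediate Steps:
J(H) = 2*H/(-5 + 2*H) (J(H) = (2*H)/(H + (-5 + H)) = (2*H)/(-5 + 2*H) = 2*H/(-5 + 2*H))
M(y, u) = 2*u*y (M(y, u) = u*y + u*y = 2*u*y)
B(o) = 5 - (-5 + 2*o)/(64*o) (B(o) = 5 + 1/(2*(-16)*(2*o/(-5 + 2*o))) = 5 + 1/(-64*o/(-5 + 2*o)) = 5 - (-5 + 2*o)/(64*o))
B(1/(-580))/792713 = ((5 + 318/(-580))/(64*(1/(-580))))/792713 = ((5 + 318*(-1/580))/(64*(-1/580)))*(1/792713) = ((1/64)*(-580)*(5 - 159/290))*(1/792713) = ((1/64)*(-580)*(1291/290))*(1/792713) = -1291/32*1/792713 = -1291/25366816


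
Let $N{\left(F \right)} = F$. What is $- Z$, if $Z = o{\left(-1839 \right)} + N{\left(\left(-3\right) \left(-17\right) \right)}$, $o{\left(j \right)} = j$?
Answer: $1788$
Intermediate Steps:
$Z = -1788$ ($Z = -1839 - -51 = -1839 + 51 = -1788$)
$- Z = \left(-1\right) \left(-1788\right) = 1788$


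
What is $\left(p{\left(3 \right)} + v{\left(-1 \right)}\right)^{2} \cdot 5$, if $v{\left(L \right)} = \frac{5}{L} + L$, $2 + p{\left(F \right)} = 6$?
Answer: $20$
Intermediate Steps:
$p{\left(F \right)} = 4$ ($p{\left(F \right)} = -2 + 6 = 4$)
$v{\left(L \right)} = L + \frac{5}{L}$
$\left(p{\left(3 \right)} + v{\left(-1 \right)}\right)^{2} \cdot 5 = \left(4 + \left(-1 + \frac{5}{-1}\right)\right)^{2} \cdot 5 = \left(4 + \left(-1 + 5 \left(-1\right)\right)\right)^{2} \cdot 5 = \left(4 - 6\right)^{2} \cdot 5 = \left(-2\right)^{2} \cdot 5 = 4 \cdot 5 = 20$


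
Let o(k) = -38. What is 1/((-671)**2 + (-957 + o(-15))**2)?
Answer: 1/1440266 ≈ 6.9432e-7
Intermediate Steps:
1/((-671)**2 + (-957 + o(-15))**2) = 1/((-671)**2 + (-957 - 38)**2) = 1/(450241 + (-995)**2) = 1/(450241 + 990025) = 1/1440266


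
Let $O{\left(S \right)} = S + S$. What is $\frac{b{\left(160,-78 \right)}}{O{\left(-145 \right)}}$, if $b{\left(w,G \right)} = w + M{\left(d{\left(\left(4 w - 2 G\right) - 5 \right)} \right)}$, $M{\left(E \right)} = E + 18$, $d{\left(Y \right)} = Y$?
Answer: $- \frac{969}{290} \approx -3.3414$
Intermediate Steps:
$O{\left(S \right)} = 2 S$
$M{\left(E \right)} = 18 + E$
$b{\left(w,G \right)} = 13 - 2 G + 5 w$ ($b{\left(w,G \right)} = w - \left(-13 - 4 w + 2 G\right) = w + \left(13 - 2 G + 4 w\right) = 13 - 2 G + 5 w$)
$\frac{b{\left(160,-78 \right)}}{O{\left(-145 \right)}} = \frac{13 - -156 + 5 \cdot 160}{2 \left(-145\right)} = \frac{13 + 156 + 800}{-290} = 969 \left(- \frac{1}{290}\right) = - \frac{969}{290}$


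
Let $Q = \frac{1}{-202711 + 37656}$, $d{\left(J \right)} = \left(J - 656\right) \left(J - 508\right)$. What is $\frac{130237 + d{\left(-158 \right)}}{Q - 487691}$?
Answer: $- \frac{110976544855}{80495838006} \approx -1.3787$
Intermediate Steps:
$d{\left(J \right)} = \left(-656 + J\right) \left(-508 + J\right)$
$Q = - \frac{1}{165055}$ ($Q = \frac{1}{-165055} = - \frac{1}{165055} \approx -6.0586 \cdot 10^{-6}$)
$\frac{130237 + d{\left(-158 \right)}}{Q - 487691} = \frac{130237 + \left(333248 + \left(-158\right)^{2} - -183912\right)}{- \frac{1}{165055} - 487691} = \frac{130237 + \left(333248 + 24964 + 183912\right)}{- \frac{80495838006}{165055}} = \left(130237 + 542124\right) \left(- \frac{165055}{80495838006}\right) = 672361 \left(- \frac{165055}{80495838006}\right) = - \frac{110976544855}{80495838006}$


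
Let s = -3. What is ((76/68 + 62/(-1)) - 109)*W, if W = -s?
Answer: -8664/17 ≈ -509.65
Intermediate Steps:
W = 3 (W = -1*(-3) = 3)
((76/68 + 62/(-1)) - 109)*W = ((76/68 + 62/(-1)) - 109)*3 = ((76*(1/68) + 62*(-1)) - 109)*3 = ((19/17 - 62) - 109)*3 = (-1035/17 - 109)*3 = -2888/17*3 = -8664/17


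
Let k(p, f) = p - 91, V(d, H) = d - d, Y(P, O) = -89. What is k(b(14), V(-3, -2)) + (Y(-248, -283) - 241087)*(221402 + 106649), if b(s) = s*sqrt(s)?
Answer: -79118028067 + 14*sqrt(14) ≈ -7.9118e+10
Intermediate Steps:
V(d, H) = 0
b(s) = s**(3/2)
k(p, f) = -91 + p
k(b(14), V(-3, -2)) + (Y(-248, -283) - 241087)*(221402 + 106649) = (-91 + 14**(3/2)) + (-89 - 241087)*(221402 + 106649) = (-91 + 14*sqrt(14)) - 241176*328051 = (-91 + 14*sqrt(14)) - 79118027976 = -79118028067 + 14*sqrt(14)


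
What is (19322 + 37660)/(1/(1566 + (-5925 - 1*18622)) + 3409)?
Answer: 218250557/13057038 ≈ 16.715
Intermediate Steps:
(19322 + 37660)/(1/(1566 + (-5925 - 1*18622)) + 3409) = 56982/(1/(1566 + (-5925 - 18622)) + 3409) = 56982/(1/(1566 - 24547) + 3409) = 56982/(1/(-22981) + 3409) = 56982/(-1/22981 + 3409) = 56982/(78342228/22981) = 56982*(22981/78342228) = 218250557/13057038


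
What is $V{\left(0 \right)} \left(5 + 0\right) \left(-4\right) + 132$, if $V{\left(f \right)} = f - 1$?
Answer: $152$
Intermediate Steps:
$V{\left(f \right)} = -1 + f$
$V{\left(0 \right)} \left(5 + 0\right) \left(-4\right) + 132 = \left(-1 + 0\right) \left(5 + 0\right) \left(-4\right) + 132 = - 5 \left(-4\right) + 132 = \left(-1\right) \left(-20\right) + 132 = 20 + 132 = 152$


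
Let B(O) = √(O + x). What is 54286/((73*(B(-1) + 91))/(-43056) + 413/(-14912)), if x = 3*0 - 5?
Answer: -15908105288680795008/53356601854057 + 148209556467128832*I*√6/53356601854057 ≈ -2.9815e+5 + 6804.0*I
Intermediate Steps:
x = -5 (x = 0 - 5 = -5)
B(O) = √(-5 + O) (B(O) = √(O - 5) = √(-5 + O))
54286/((73*(B(-1) + 91))/(-43056) + 413/(-14912)) = 54286/((73*(√(-5 - 1) + 91))/(-43056) + 413/(-14912)) = 54286/((73*(√(-6) + 91))*(-1/43056) + 413*(-1/14912)) = 54286/((73*(I*√6 + 91))*(-1/43056) - 413/14912) = 54286/((73*(91 + I*√6))*(-1/43056) - 413/14912) = 54286/((6643 + 73*I*√6)*(-1/43056) - 413/14912) = 54286/((-511/3312 - 73*I*√6/43056) - 413/14912) = 54286/(-561743/3086784 - 73*I*√6/43056)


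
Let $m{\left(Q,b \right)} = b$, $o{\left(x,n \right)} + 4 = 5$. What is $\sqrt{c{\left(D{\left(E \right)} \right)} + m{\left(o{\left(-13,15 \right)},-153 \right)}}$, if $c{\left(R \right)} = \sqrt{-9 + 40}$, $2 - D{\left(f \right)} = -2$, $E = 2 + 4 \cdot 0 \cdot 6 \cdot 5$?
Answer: $\sqrt{-153 + \sqrt{31}} \approx 12.142 i$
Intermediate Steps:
$o{\left(x,n \right)} = 1$ ($o{\left(x,n \right)} = -4 + 5 = 1$)
$E = 2$ ($E = 2 + 0 \cdot 6 \cdot 5 = 2 + 0 \cdot 5 = 2 + 0 = 2$)
$D{\left(f \right)} = 4$ ($D{\left(f \right)} = 2 - -2 = 2 + 2 = 4$)
$c{\left(R \right)} = \sqrt{31}$
$\sqrt{c{\left(D{\left(E \right)} \right)} + m{\left(o{\left(-13,15 \right)},-153 \right)}} = \sqrt{\sqrt{31} - 153} = \sqrt{-153 + \sqrt{31}}$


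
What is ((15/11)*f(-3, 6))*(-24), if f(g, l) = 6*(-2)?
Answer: 4320/11 ≈ 392.73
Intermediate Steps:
f(g, l) = -12
((15/11)*f(-3, 6))*(-24) = ((15/11)*(-12))*(-24) = -180/11*(-24) = 4320/11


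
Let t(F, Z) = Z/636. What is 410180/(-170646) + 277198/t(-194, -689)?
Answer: -283819045618/1109199 ≈ -2.5588e+5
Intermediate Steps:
t(F, Z) = Z/636 (t(F, Z) = Z*(1/636) = Z/636)
410180/(-170646) + 277198/t(-194, -689) = 410180/(-170646) + 277198/(((1/636)*(-689))) = 410180*(-1/170646) + 277198/(-13/12) = -205090/85323 + 277198*(-12/13) = -205090/85323 - 3326376/13 = -283819045618/1109199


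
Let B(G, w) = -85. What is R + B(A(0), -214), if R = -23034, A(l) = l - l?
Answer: -23119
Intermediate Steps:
A(l) = 0
R + B(A(0), -214) = -23034 - 85 = -23119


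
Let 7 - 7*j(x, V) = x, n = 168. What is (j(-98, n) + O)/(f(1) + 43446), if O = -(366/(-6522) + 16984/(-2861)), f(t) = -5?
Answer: 65284734/135097469987 ≈ 0.00048324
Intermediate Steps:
j(x, V) = 1 - x/7
O = 18636129/3109907 (O = -(366*(-1/6522) + 16984*(-1/2861)) = -(-61/1087 - 16984/2861) = -1*(-18636129/3109907) = 18636129/3109907 ≈ 5.9925)
(j(-98, n) + O)/(f(1) + 43446) = ((1 - 1/7*(-98)) + 18636129/3109907)/(-5 + 43446) = ((1 + 14) + 18636129/3109907)/43441 = (15 + 18636129/3109907)*(1/43441) = (65284734/3109907)*(1/43441) = 65284734/135097469987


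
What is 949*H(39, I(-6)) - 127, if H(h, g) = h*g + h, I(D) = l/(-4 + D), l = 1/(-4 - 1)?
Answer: 1881211/50 ≈ 37624.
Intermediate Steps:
l = -⅕ (l = 1/(-5) = -⅕ ≈ -0.20000)
I(D) = -1/(5*(-4 + D))
H(h, g) = h + g*h (H(h, g) = g*h + h = h + g*h)
949*H(39, I(-6)) - 127 = 949*(39*(1 - 1/(-20 + 5*(-6)))) - 127 = 949*(39*(1 - 1/(-20 - 30))) - 127 = 949*(39*(1 - 1/(-50))) - 127 = 949*(39*(1 - 1*(-1/50))) - 127 = 949*(39*(1 + 1/50)) - 127 = 949*(39*(51/50)) - 127 = 949*(1989/50) - 127 = 1887561/50 - 127 = 1881211/50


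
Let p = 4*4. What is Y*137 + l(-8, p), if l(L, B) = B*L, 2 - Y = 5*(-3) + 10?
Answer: 831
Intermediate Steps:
Y = 7 (Y = 2 - (5*(-3) + 10) = 2 - (-15 + 10) = 2 - 1*(-5) = 2 + 5 = 7)
p = 16
Y*137 + l(-8, p) = 7*137 + 16*(-8) = 959 - 128 = 831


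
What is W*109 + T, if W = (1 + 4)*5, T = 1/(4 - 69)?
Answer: 177124/65 ≈ 2725.0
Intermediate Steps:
T = -1/65 (T = 1/(-65) = -1/65 ≈ -0.015385)
W = 25 (W = 5*5 = 25)
W*109 + T = 25*109 - 1/65 = 2725 - 1/65 = 177124/65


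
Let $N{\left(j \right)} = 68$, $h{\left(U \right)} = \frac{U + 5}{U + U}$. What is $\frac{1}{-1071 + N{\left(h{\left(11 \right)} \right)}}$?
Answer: $- \frac{1}{1003} \approx -0.00099701$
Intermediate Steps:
$h{\left(U \right)} = \frac{5 + U}{2 U}$
$\frac{1}{-1071 + N{\left(h{\left(11 \right)} \right)}} = \frac{1}{-1071 + 68} = \frac{1}{-1003} = - \frac{1}{1003}$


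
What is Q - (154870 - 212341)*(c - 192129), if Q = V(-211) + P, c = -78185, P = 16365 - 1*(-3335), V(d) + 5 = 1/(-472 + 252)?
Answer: -3417743163781/220 ≈ -1.5535e+10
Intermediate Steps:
V(d) = -1101/220 (V(d) = -5 + 1/(-472 + 252) = -5 + 1/(-220) = -5 - 1/220 = -1101/220)
P = 19700 (P = 16365 + 3335 = 19700)
Q = 4332899/220 (Q = -1101/220 + 19700 = 4332899/220 ≈ 19695.)
Q - (154870 - 212341)*(c - 192129) = 4332899/220 - (154870 - 212341)*(-78185 - 192129) = 4332899/220 - (-57471)*(-270314) = 4332899/220 - 1*15535215894 = 4332899/220 - 15535215894 = -3417743163781/220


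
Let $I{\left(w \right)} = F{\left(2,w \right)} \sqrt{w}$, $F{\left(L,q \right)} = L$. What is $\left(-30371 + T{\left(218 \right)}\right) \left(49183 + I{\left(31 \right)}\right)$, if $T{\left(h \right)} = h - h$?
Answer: $-1493736893 - 60742 \sqrt{31} \approx -1.4941 \cdot 10^{9}$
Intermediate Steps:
$T{\left(h \right)} = 0$
$I{\left(w \right)} = 2 \sqrt{w}$
$\left(-30371 + T{\left(218 \right)}\right) \left(49183 + I{\left(31 \right)}\right) = \left(-30371 + 0\right) \left(49183 + 2 \sqrt{31}\right) = - 30371 \left(49183 + 2 \sqrt{31}\right) = -1493736893 - 60742 \sqrt{31}$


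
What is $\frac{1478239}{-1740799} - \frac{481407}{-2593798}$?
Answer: $- \frac{2996220537529}{4515280964602} \approx -0.66357$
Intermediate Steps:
$\frac{1478239}{-1740799} - \frac{481407}{-2593798} = 1478239 \left(- \frac{1}{1740799}\right) - - \frac{481407}{2593798} = - \frac{1478239}{1740799} + \frac{481407}{2593798} = - \frac{2996220537529}{4515280964602}$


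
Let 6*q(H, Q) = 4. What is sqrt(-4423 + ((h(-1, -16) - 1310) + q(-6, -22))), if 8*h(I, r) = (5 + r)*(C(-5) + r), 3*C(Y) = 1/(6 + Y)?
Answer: 13*I*sqrt(4866)/12 ≈ 75.57*I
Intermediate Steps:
C(Y) = 1/(3*(6 + Y))
q(H, Q) = 2/3 (q(H, Q) = (1/6)*4 = 2/3)
h(I, r) = (5 + r)*(1/3 + r)/8 (h(I, r) = ((5 + r)*(1/(3*(6 - 5)) + r))/8 = ((5 + r)*((1/3)/1 + r))/8 = ((5 + r)*((1/3)*1 + r))/8 = ((5 + r)*(1/3 + r))/8 = (5 + r)*(1/3 + r)/8)
sqrt(-4423 + ((h(-1, -16) - 1310) + q(-6, -22))) = sqrt(-4423 + (((5/24 + (1/8)*(-16)**2 + (2/3)*(-16)) - 1310) + 2/3)) = sqrt(-4423 + (((5/24 + (1/8)*256 - 32/3) - 1310) + 2/3)) = sqrt(-4423 + (((5/24 + 32 - 32/3) - 1310) + 2/3)) = sqrt(-4423 + ((517/24 - 1310) + 2/3)) = sqrt(-4423 + (-30923/24 + 2/3)) = sqrt(-4423 - 30907/24) = sqrt(-137059/24) = 13*I*sqrt(4866)/12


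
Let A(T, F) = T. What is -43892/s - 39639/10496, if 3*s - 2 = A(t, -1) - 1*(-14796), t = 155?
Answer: -1974793263/156946688 ≈ -12.583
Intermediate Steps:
s = 14953/3 (s = ⅔ + (155 - 1*(-14796))/3 = ⅔ + (155 + 14796)/3 = ⅔ + (⅓)*14951 = ⅔ + 14951/3 = 14953/3 ≈ 4984.3)
-43892/s - 39639/10496 = -43892/14953/3 - 39639/10496 = -43892*3/14953 - 39639*1/10496 = -131676/14953 - 39639/10496 = -1974793263/156946688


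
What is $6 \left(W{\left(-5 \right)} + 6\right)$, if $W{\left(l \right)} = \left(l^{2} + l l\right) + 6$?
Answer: $372$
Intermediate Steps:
$W{\left(l \right)} = 6 + 2 l^{2}$ ($W{\left(l \right)} = \left(l^{2} + l^{2}\right) + 6 = 2 l^{2} + 6 = 6 + 2 l^{2}$)
$6 \left(W{\left(-5 \right)} + 6\right) = 6 \left(\left(6 + 2 \left(-5\right)^{2}\right) + 6\right) = 6 \left(\left(6 + 2 \cdot 25\right) + 6\right) = 6 \left(\left(6 + 50\right) + 6\right) = 6 \left(56 + 6\right) = 6 \cdot 62 = 372$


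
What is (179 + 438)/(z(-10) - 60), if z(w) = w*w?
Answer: 617/40 ≈ 15.425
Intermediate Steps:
z(w) = w²
(179 + 438)/(z(-10) - 60) = (179 + 438)/((-10)² - 60) = 617/(100 - 60) = 617/40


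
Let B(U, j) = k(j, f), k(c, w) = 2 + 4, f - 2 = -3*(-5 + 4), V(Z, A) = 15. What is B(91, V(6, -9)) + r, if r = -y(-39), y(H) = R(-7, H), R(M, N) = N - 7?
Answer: 52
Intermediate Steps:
R(M, N) = -7 + N
f = 5 (f = 2 - 3*(-5 + 4) = 2 - 3*(-1) = 2 + 3 = 5)
y(H) = -7 + H
r = 46 (r = -(-7 - 39) = -1*(-46) = 46)
k(c, w) = 6
B(U, j) = 6
B(91, V(6, -9)) + r = 6 + 46 = 52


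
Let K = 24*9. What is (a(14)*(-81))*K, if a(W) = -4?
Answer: 69984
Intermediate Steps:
K = 216
(a(14)*(-81))*K = -4*(-81)*216 = 324*216 = 69984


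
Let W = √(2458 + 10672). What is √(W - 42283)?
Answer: √(-42283 + √13130) ≈ 205.35*I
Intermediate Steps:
W = √13130 ≈ 114.59
√(W - 42283) = √(√13130 - 42283) = √(-42283 + √13130)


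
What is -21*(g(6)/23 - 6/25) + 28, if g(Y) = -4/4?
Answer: 19523/575 ≈ 33.953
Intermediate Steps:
g(Y) = -1 (g(Y) = -4*¼ = -1)
-21*(g(6)/23 - 6/25) + 28 = -21*(-1/23 - 6/25) + 28 = -21*(-163/575) + 28 = 3423/575 + 28 = 19523/575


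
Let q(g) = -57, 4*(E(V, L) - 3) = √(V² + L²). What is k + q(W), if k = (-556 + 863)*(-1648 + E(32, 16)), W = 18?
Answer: -505072 + 1228*√5 ≈ -5.0233e+5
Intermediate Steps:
E(V, L) = 3 + √(L² + V²)/4 (E(V, L) = 3 + √(V² + L²)/4 = 3 + √(L² + V²)/4)
k = -505015 + 1228*√5 (k = (-556 + 863)*(-1648 + (3 + √(16² + 32²)/4)) = 307*(-1648 + (3 + √(256 + 1024)/4)) = 307*(-1648 + (3 + √1280/4)) = 307*(-1648 + (3 + (16*√5)/4)) = 307*(-1648 + (3 + 4*√5)) = 307*(-1645 + 4*√5) = -505015 + 1228*√5 ≈ -5.0227e+5)
k + q(W) = (-505015 + 1228*√5) - 57 = -505072 + 1228*√5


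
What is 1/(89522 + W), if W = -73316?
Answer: 1/16206 ≈ 6.1706e-5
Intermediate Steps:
1/(89522 + W) = 1/(89522 - 73316) = 1/16206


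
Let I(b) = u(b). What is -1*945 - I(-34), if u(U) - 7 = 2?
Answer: -954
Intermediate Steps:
u(U) = 9 (u(U) = 7 + 2 = 9)
I(b) = 9
-1*945 - I(-34) = -1*945 - 1*9 = -945 - 9 = -954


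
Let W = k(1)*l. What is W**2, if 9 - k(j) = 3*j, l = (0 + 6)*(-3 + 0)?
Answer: 11664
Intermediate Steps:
l = -18 (l = 6*(-3) = -18)
k(j) = 9 - 3*j
W = -108 (W = (9 - 3*1)*(-18) = (9 - 3)*(-18) = 6*(-18) = -108)
W**2 = (-108)**2 = 11664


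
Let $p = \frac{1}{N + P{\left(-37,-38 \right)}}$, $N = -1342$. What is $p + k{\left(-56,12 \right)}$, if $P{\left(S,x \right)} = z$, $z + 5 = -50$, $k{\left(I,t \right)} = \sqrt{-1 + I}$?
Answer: $- \frac{1}{1397} + i \sqrt{57} \approx -0.00071582 + 7.5498 i$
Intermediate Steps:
$z = -55$ ($z = -5 - 50 = -55$)
$P{\left(S,x \right)} = -55$
$p = - \frac{1}{1397}$ ($p = \frac{1}{-1342 - 55} = \frac{1}{-1397} = - \frac{1}{1397} \approx -0.00071582$)
$p + k{\left(-56,12 \right)} = - \frac{1}{1397} + \sqrt{-1 - 56} = - \frac{1}{1397} + \sqrt{-57} = - \frac{1}{1397} + i \sqrt{57}$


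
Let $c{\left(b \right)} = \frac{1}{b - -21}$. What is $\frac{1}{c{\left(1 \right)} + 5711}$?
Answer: $\frac{22}{125643} \approx 0.0001751$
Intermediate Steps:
$c{\left(b \right)} = \frac{1}{21 + b}$ ($c{\left(b \right)} = \frac{1}{b + \left(-22 + 43\right)} = \frac{1}{b + 21} = \frac{1}{21 + b}$)
$\frac{1}{c{\left(1 \right)} + 5711} = \frac{1}{\frac{1}{21 + 1} + 5711} = \frac{1}{\frac{1}{22} + 5711} = \frac{1}{\frac{125643}{22}} = \frac{22}{125643}$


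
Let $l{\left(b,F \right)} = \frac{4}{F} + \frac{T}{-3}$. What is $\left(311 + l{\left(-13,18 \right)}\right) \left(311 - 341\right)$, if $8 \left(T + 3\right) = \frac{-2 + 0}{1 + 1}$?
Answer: $- \frac{112415}{12} \approx -9367.9$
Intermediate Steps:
$T = - \frac{25}{8}$ ($T = -3 + \frac{\left(-2 + 0\right) \frac{1}{1 + 1}}{8} = -3 + \frac{\left(-2\right) \frac{1}{2}}{8} = -3 + \frac{1}{8} \left(-1\right) = -3 - \frac{1}{8} = - \frac{25}{8} \approx -3.125$)
$l{\left(b,F \right)} = \frac{25}{24} + \frac{4}{F}$ ($l{\left(b,F \right)} = \frac{4}{F} - \frac{25}{8 \left(-3\right)} = \frac{4}{F} - - \frac{25}{24} = \frac{4}{F} + \frac{25}{24} = \frac{25}{24} + \frac{4}{F}$)
$\left(311 + l{\left(-13,18 \right)}\right) \left(311 - 341\right) = \left(311 + \left(\frac{25}{24} + \frac{4}{18}\right)\right) \left(311 - 341\right) = \left(311 + \left(\frac{25}{24} + 4 \cdot \frac{1}{18}\right)\right) \left(-30\right) = \left(311 + \left(\frac{25}{24} + \frac{2}{9}\right)\right) \left(-30\right) = \left(311 + \frac{91}{72}\right) \left(-30\right) = \frac{22483}{72} \left(-30\right) = - \frac{112415}{12}$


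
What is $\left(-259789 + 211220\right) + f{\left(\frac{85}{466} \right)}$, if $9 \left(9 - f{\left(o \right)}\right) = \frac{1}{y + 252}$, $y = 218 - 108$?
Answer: $- \frac{158208481}{3258} \approx -48560.0$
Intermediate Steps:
$y = 110$ ($y = 218 - 108 = 110$)
$f{\left(o \right)} = \frac{29321}{3258}$ ($f{\left(o \right)} = 9 - \frac{1}{9 \left(110 + 252\right)} = 9 - \frac{1}{9 \cdot 362} = 9 - \frac{1}{3258} = \frac{29321}{3258}$)
$\left(-259789 + 211220\right) + f{\left(\frac{85}{466} \right)} = \left(-259789 + 211220\right) + \frac{29321}{3258} = -48569 + \frac{29321}{3258} = - \frac{158208481}{3258}$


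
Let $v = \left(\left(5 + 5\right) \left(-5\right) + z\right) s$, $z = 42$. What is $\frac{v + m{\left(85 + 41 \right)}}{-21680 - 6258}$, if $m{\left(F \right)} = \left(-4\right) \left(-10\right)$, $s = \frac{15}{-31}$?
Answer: $- \frac{680}{433039} \approx -0.0015703$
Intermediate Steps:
$s = - \frac{15}{31}$ ($s = 15 \left(- \frac{1}{31}\right) = - \frac{15}{31} \approx -0.48387$)
$v = \frac{120}{31}$ ($v = \left(\left(5 + 5\right) \left(-5\right) + 42\right) \left(- \frac{15}{31}\right) = \left(10 \left(-5\right) + 42\right) \left(- \frac{15}{31}\right) = \left(-50 + 42\right) \left(- \frac{15}{31}\right) = \left(-8\right) \left(- \frac{15}{31}\right) = \frac{120}{31} \approx 3.871$)
$m{\left(F \right)} = 40$
$\frac{v + m{\left(85 + 41 \right)}}{-21680 - 6258} = \frac{\frac{120}{31} + 40}{-21680 - 6258} = \frac{1360}{31 \left(-27938\right)} = \frac{1360}{31} \left(- \frac{1}{27938}\right) = - \frac{680}{433039}$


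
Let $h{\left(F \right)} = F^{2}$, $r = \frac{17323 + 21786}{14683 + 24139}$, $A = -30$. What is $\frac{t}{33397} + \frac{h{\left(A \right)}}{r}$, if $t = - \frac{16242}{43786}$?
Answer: $\frac{3649514579147373}{4084993830827} \approx 893.4$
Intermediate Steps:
$r = \frac{5587}{5546}$ ($r = \frac{39109}{38822} = 39109 \cdot \frac{1}{38822} = \frac{5587}{5546} \approx 1.0074$)
$t = - \frac{8121}{21893}$ ($t = \left(-16242\right) \frac{1}{43786} = - \frac{8121}{21893} \approx -0.37094$)
$\frac{t}{33397} + \frac{h{\left(A \right)}}{r} = - \frac{8121}{21893 \cdot 33397} + \frac{\left(-30\right)^{2}}{\frac{5587}{5546}} = \left(- \frac{8121}{21893}\right) \frac{1}{33397} + 900 \cdot \frac{5546}{5587} = - \frac{8121}{731160521} + \frac{4991400}{5587} = \frac{3649514579147373}{4084993830827}$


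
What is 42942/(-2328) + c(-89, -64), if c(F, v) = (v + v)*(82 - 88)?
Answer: 290827/388 ≈ 749.55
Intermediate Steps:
c(F, v) = -12*v (c(F, v) = (2*v)*(-6) = -12*v)
42942/(-2328) + c(-89, -64) = 42942/(-2328) - 12*(-64) = 42942*(-1/2328) + 768 = -7157/388 + 768 = 290827/388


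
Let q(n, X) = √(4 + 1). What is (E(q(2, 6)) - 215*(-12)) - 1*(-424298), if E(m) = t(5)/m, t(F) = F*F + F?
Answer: 426878 + 6*√5 ≈ 4.2689e+5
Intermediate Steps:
t(F) = F + F² (t(F) = F² + F = F + F²)
q(n, X) = √5
E(m) = 30/m (E(m) = (5*(1 + 5))/m = (5*6)/m = 30/m)
(E(q(2, 6)) - 215*(-12)) - 1*(-424298) = (30/(√5) - 215*(-12)) - 1*(-424298) = (30*(√5/5) + 2580) + 424298 = (6*√5 + 2580) + 424298 = (2580 + 6*√5) + 424298 = 426878 + 6*√5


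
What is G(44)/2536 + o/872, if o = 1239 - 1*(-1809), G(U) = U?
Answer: 242753/69106 ≈ 3.5128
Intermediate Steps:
o = 3048 (o = 1239 + 1809 = 3048)
G(44)/2536 + o/872 = 44/2536 + 3048/872 = 44*(1/2536) + 3048*(1/872) = 11/634 + 381/109 = 242753/69106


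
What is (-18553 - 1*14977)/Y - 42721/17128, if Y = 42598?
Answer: -1197065499/364809272 ≈ -3.2813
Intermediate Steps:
(-18553 - 1*14977)/Y - 42721/17128 = (-18553 - 1*14977)/42598 - 42721/17128 = (-18553 - 14977)*(1/42598) - 42721*1/17128 = -33530*1/42598 - 42721/17128 = -16765/21299 - 42721/17128 = -1197065499/364809272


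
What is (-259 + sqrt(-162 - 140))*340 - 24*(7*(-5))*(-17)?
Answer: -102340 + 340*I*sqrt(302) ≈ -1.0234e+5 + 5908.6*I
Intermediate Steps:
(-259 + sqrt(-162 - 140))*340 - 24*(7*(-5))*(-17) = (-259 + sqrt(-302))*340 - 24*(-35)*(-17) = (-259 + I*sqrt(302))*340 - (-840)*(-17) = (-88060 + 340*I*sqrt(302)) - 1*14280 = (-88060 + 340*I*sqrt(302)) - 14280 = -102340 + 340*I*sqrt(302)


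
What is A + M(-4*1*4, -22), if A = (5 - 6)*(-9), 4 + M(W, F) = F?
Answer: -17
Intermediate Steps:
M(W, F) = -4 + F
A = 9 (A = -1*(-9) = 9)
A + M(-4*1*4, -22) = 9 + (-4 - 22) = 9 - 26 = -17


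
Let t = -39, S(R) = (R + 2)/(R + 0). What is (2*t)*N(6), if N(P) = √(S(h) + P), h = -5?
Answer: -78*√165/5 ≈ -200.39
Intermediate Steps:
S(R) = (2 + R)/R
N(P) = √(⅗ + P) (N(P) = √((2 - 5)/(-5) + P) = √(-⅕*(-3) + P) = √(⅗ + P))
(2*t)*N(6) = (2*(-39))*(√(15 + 25*6)/5) = -78*√(15 + 150)/5 = -78*√165/5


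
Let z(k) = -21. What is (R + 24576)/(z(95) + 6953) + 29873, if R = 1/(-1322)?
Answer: 273791768263/9164104 ≈ 29877.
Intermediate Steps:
R = -1/1322 ≈ -0.00075643
(R + 24576)/(z(95) + 6953) + 29873 = (-1/1322 + 24576)/(-21 + 6953) + 29873 = (32489471/1322)/6932 + 29873 = (32489471/1322)*(1/6932) + 29873 = 32489471/9164104 + 29873 = 273791768263/9164104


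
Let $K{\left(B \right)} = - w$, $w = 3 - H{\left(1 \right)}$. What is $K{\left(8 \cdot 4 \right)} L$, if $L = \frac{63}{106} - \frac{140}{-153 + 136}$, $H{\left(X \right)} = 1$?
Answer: $- \frac{15911}{901} \approx -17.659$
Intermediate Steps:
$w = 2$ ($w = 3 - 1 = 2$)
$L = \frac{15911}{1802}$ ($L = 63 \cdot \frac{1}{106} - \frac{140}{-17} = \frac{63}{106} - - \frac{140}{17} = \frac{63}{106} + \frac{140}{17} = \frac{15911}{1802} \approx 8.8296$)
$K{\left(B \right)} = -2$ ($K{\left(B \right)} = \left(-1\right) 2 = -2$)
$K{\left(8 \cdot 4 \right)} L = \left(-2\right) \frac{15911}{1802} = - \frac{15911}{901}$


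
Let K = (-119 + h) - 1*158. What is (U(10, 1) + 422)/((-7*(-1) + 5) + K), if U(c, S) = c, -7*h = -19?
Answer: -28/17 ≈ -1.6471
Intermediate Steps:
h = 19/7 (h = -1/7*(-19) = 19/7 ≈ 2.7143)
K = -1920/7 (K = (-119 + 19/7) - 1*158 = -814/7 - 158 = -1920/7 ≈ -274.29)
(U(10, 1) + 422)/((-7*(-1) + 5) + K) = (10 + 422)/((-7*(-1) + 5) - 1920/7) = 432/((7 + 5) - 1920/7) = 432/(12 - 1920/7) = 432/(-1836/7) = 432*(-7/1836) = -28/17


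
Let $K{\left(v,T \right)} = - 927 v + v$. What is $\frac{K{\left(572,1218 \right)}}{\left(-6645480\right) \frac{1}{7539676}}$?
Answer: $\frac{499194408284}{830685} \approx 6.0094 \cdot 10^{5}$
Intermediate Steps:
$K{\left(v,T \right)} = - 926 v$
$\frac{K{\left(572,1218 \right)}}{\left(-6645480\right) \frac{1}{7539676}} = \frac{\left(-926\right) 572}{\left(-6645480\right) \frac{1}{7539676}} = - \frac{529672}{\left(-6645480\right) \frac{1}{7539676}} = - \frac{529672}{- \frac{1661370}{1884919}} = \left(-529672\right) \left(- \frac{1884919}{1661370}\right) = \frac{499194408284}{830685}$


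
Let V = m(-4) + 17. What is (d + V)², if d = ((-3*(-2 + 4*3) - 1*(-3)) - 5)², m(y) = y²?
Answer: 1117249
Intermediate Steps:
V = 33 (V = (-4)² + 17 = 16 + 17 = 33)
d = 1024 (d = ((-3*(-2 + 12) + 3) - 5)² = ((-3*10 + 3) - 5)² = ((-30 + 3) - 5)² = (-27 - 5)² = (-32)² = 1024)
(d + V)² = (1024 + 33)² = 1057² = 1117249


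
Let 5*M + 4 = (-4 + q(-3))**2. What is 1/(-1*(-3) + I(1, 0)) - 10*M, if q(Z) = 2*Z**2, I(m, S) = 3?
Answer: -2303/6 ≈ -383.83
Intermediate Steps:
M = 192/5 (M = -4/5 + (-4 + 2*(-3)**2)**2/5 = -4/5 + (-4 + 2*9)**2/5 = -4/5 + (-4 + 18)**2/5 = -4/5 + (1/5)*14**2 = -4/5 + (1/5)*196 = -4/5 + 196/5 = 192/5 ≈ 38.400)
1/(-1*(-3) + I(1, 0)) - 10*M = 1/(-1*(-3) + 3) - 10*192/5 = 1/(3 + 3) - 384 = 1/6 - 384 = -2303/6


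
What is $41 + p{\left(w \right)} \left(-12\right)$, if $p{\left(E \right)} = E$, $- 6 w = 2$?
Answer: $45$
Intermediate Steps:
$w = - \frac{1}{3}$ ($w = \left(- \frac{1}{6}\right) 2 = - \frac{1}{3} \approx -0.33333$)
$41 + p{\left(w \right)} \left(-12\right) = 41 - -4 = 41 + 4 = 45$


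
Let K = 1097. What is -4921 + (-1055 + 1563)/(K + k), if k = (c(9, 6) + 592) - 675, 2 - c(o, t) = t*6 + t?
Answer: -2396273/487 ≈ -4920.5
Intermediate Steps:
c(o, t) = 2 - 7*t (c(o, t) = 2 - (t*6 + t) = 2 - (6*t + t) = 2 - 7*t)
k = -123 (k = ((2 - 7*6) + 592) - 675 = ((2 - 42) + 592) - 675 = (-40 + 592) - 675 = 552 - 675 = -123)
-4921 + (-1055 + 1563)/(K + k) = -4921 + (-1055 + 1563)/(1097 - 123) = -4921 + 508/974 = -4921 + 508*(1/974) = -4921 + 254/487 = -2396273/487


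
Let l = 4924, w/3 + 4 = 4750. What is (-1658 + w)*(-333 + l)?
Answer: 57754780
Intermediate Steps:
w = 14238 (w = -12 + 3*4750 = -12 + 14250 = 14238)
(-1658 + w)*(-333 + l) = (-1658 + 14238)*(-333 + 4924) = 12580*4591 = 57754780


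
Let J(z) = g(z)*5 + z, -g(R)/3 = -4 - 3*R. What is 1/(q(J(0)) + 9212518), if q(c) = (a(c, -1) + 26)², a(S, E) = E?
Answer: 1/9213143 ≈ 1.0854e-7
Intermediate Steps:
g(R) = 12 + 9*R (g(R) = -3*(-4 - 3*R) = 12 + 9*R)
J(z) = 60 + 46*z (J(z) = (12 + 9*z)*5 + z = (60 + 45*z) + z = 60 + 46*z)
q(c) = 625 (q(c) = (-1 + 26)² = 25² = 625)
1/(q(J(0)) + 9212518) = 1/(625 + 9212518) = 1/9213143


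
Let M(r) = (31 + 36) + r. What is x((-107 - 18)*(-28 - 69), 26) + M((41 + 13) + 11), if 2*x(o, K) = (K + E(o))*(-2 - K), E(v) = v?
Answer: -169982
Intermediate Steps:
M(r) = 67 + r
x(o, K) = (-2 - K)*(K + o)/2 (x(o, K) = ((K + o)*(-2 - K))/2 = ((-2 - K)*(K + o))/2 = (-2 - K)*(K + o)/2)
x((-107 - 18)*(-28 - 69), 26) + M((41 + 13) + 11) = (-1*26 - (-107 - 18)*(-28 - 69) - ½*26² - ½*26*(-107 - 18)*(-28 - 69)) + (67 + ((41 + 13) + 11)) = (-26 - (-125)*(-97) - ½*676 - ½*26*(-125*(-97))) + (67 + (54 + 11)) = (-26 - 1*12125 - 338 - ½*26*12125) + (67 + 65) = (-26 - 12125 - 338 - 157625) + 132 = -170114 + 132 = -169982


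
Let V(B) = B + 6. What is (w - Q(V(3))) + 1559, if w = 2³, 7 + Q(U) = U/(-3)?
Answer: 1577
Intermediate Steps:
V(B) = 6 + B
Q(U) = -7 - U/3 (Q(U) = -7 + U/(-3) = -7 + U*(-⅓) = -7 - U/3)
w = 8
(w - Q(V(3))) + 1559 = (8 - (-7 - (6 + 3)/3)) + 1559 = (8 - (-7 - ⅓*9)) + 1559 = (8 - (-7 - 3)) + 1559 = (8 - 1*(-10)) + 1559 = (8 + 10) + 1559 = 18 + 1559 = 1577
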